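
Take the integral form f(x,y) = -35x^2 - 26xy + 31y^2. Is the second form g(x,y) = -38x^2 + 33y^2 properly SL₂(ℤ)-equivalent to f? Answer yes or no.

D₁ = 5016, D₂ = 5016
river cycle of f (length 18): (31, 26, -35), (-35, 44, 22), (22, 44, -35), (-35, 26, 31), (31, 36, -30), (-30, 24, 37), (37, 50, -17), (-17, 52, 34), (34, 16, -35), (-35, 54, 15), … (8 more)
river cycle of g (length 12): (33, 66, -5), (-5, 64, 46), (46, 28, -23), (-23, 64, 10), (10, 56, -47), (-47, 38, 19), (19, 38, -47), (-47, 56, 10), (10, 64, -23), (-23, 28, 46), … (2 more)
cycles differ ⇒ inequivalent

no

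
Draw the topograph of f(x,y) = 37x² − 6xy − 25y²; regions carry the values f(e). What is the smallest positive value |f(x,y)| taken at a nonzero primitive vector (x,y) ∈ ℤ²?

descent: ρ → (-25,56,6)  [lands on river]
river: ρ → (6,52,-43)
river: ρ → (-43,34,15)
river: ρ → (15,56,-10)
river: ρ → (-10,44,45)
river: ρ → (45,46,-9)
river: ρ → (-9,44,50)
river: ρ → (50,56,-3)
river: ρ → (-3,58,31)
river: ρ → (31,4,-30)
river: ρ → (-30,56,5)
river: ρ → (5,54,-41)
river: ρ → (-41,28,18)
river: ρ → (18,44,-25)
closes: descent 1, river 14
min |a| on river = 3

3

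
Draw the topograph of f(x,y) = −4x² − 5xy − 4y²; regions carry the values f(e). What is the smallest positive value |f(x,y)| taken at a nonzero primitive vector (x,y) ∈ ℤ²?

translate: b→-3 (≡5 mod 8), so (4,5,4)→(4,-3,3)
flip: (4,-3,3)→(3,3,4)
reduced (well bottom): (3,3,4) with a≤c, −a<b≤a
well minimum |f| = |-3| = 3 (negative-definite)

3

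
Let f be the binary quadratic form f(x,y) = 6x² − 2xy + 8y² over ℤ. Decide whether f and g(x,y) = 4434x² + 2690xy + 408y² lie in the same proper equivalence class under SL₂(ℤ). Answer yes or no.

D₁ = -188, D₂ = -188
f: reduced (well bottom): (6,-2,8) with a≤c, −a<b≤a
g: flip: (4434,2690,408)→(408,-2690,4434)
g: translate: b→-242 (≡-2690 mod 816), so (408,-2690,4434)→(408,-242,36)
g: flip: (408,-242,36)→(36,242,408)
g: translate: b→26 (≡242 mod 72), so (36,242,408)→(36,26,6)
g: flip: (36,26,6)→(6,-26,36)
g: translate: b→-2 (≡-26 mod 12), so (6,-26,36)→(6,-2,8)
g: reduced (well bottom): (6,-2,8) with a≤c, −a<b≤a
reduced forms (6, -2, 8) vs (6, -2, 8) ⇒ equivalent

yes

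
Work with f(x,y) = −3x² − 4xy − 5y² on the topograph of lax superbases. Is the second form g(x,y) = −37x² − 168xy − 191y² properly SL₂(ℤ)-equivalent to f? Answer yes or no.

D₁ = -44, D₂ = -44
f is negative-definite; reduce −f:
−f: translate: b→-2 (≡4 mod 6), so (3,4,5)→(3,-2,4)
−f: reduced (well bottom): (3,-2,4) with a≤c, −a<b≤a
flip sign back: reduced form of f is (-3,2,-4)
g is negative-definite; reduce −g:
−g: translate: b→20 (≡168 mod 74), so (37,168,191)→(37,20,3)
−g: flip: (37,20,3)→(3,-20,37)
−g: translate: b→-2 (≡-20 mod 6), so (3,-20,37)→(3,-2,4)
−g: reduced (well bottom): (3,-2,4) with a≤c, −a<b≤a
flip sign back: reduced form of g is (-3,2,-4)
reduced forms (-3, 2, -4) vs (-3, 2, -4) ⇒ equivalent

yes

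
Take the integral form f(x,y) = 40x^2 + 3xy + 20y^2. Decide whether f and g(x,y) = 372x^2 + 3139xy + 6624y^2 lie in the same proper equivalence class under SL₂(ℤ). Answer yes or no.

D₁ = -3191, D₂ = -3191
f: flip: (40,3,20)→(20,-3,40)
f: reduced (well bottom): (20,-3,40) with a≤c, −a<b≤a
g: translate: b→163 (≡3139 mod 744), so (372,3139,6624)→(372,163,20)
g: flip: (372,163,20)→(20,-163,372)
g: translate: b→-3 (≡-163 mod 40), so (20,-163,372)→(20,-3,40)
g: reduced (well bottom): (20,-3,40) with a≤c, −a<b≤a
reduced forms (20, -3, 40) vs (20, -3, 40) ⇒ equivalent

yes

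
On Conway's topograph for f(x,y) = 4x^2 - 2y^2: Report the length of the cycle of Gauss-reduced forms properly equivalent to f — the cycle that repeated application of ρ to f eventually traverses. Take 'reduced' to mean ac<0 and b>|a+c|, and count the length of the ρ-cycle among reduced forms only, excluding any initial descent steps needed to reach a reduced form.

D = 32, ⌊√D⌋ = 5
descent: ρ → (-2,4,2)  [lands on river]
river: ρ → (2,4,-2)
ρ-cycle length = 2 (tail of 1 descent step not counted)

2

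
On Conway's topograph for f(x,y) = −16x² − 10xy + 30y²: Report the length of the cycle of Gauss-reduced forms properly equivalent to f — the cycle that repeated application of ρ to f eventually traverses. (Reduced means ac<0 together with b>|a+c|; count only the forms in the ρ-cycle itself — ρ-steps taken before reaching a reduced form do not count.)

D = 2020, ⌊√D⌋ = 44
descent: ρ → (30,10,-16)
descent: ρ → (-16,22,24)  [lands on river]
river: ρ → (24,26,-14)
river: ρ → (-14,30,20)
river: ρ → (20,10,-24)
river: ρ → (-24,38,6)
river: ρ → (6,34,-36)
river: ρ → (-36,38,4)
river: ρ → (4,42,-16)
ρ-cycle length = 8 (tail of 2 descent steps not counted)

8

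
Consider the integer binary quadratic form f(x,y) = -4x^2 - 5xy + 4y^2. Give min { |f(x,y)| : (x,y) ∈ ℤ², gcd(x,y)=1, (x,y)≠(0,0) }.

descent: ρ → (4,5,-4)  [lands on river]
river: ρ → (-4,3,5)
river: ρ → (5,7,-2)
river: ρ → (-2,9,1)
river: ρ → (1,9,-2)
river: ρ → (-2,7,5)
river: ρ → (5,3,-4)
river: ρ → (-4,5,4)
river: ρ → (4,3,-5)
river: ρ → (-5,7,2)
river: ρ → (2,9,-1)
river: ρ → (-1,9,2)
river: ρ → (2,7,-5)
river: ρ → (-5,3,4)
closes: descent 1, river 14
min |a| on river = 1

1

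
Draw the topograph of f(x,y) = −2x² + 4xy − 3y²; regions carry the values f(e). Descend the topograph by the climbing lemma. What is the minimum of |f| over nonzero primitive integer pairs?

translate: b→0 (≡-4 mod 4), so (2,-4,3)→(2,0,1)
flip: (2,0,1)→(1,0,2)
reduced (well bottom): (1,0,2) with a≤c, −a<b≤a
well minimum |f| = |-1| = 1 (negative-definite)

1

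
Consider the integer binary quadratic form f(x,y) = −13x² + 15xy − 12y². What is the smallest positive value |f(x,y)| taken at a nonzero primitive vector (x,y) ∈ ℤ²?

translate: b→11 (≡-15 mod 26), so (13,-15,12)→(13,11,10)
flip: (13,11,10)→(10,-11,13)
translate: b→9 (≡-11 mod 20), so (10,-11,13)→(10,9,12)
reduced (well bottom): (10,9,12) with a≤c, −a<b≤a
well minimum |f| = |-10| = 10 (negative-definite)

10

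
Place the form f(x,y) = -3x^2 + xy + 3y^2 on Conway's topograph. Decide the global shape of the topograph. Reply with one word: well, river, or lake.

D = b²−4ac = 1² − 4·(-3)·3 = 37
D > 0 non-square ⇒ indefinite ⇒ periodic river

river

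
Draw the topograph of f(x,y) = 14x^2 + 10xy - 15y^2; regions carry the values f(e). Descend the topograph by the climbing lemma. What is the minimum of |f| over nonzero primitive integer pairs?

river: ρ → (-15,20,9)
river: ρ → (9,16,-19)
river: ρ → (-19,22,6)
river: ρ → (6,26,-11)
river: ρ → (-11,18,14)
river: ρ → (14,10,-15)
closes: descent 0, river 6
min |a| on river = 6

6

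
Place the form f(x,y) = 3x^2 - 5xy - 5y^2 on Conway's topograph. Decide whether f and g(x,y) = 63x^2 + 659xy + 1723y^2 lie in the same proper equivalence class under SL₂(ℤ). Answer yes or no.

D₁ = 85, D₂ = 85
river cycle of f (length 6): (-5, 5, 3), (3, 7, -3), (-3, 5, 5), (5, 5, -3), (-3, 7, 3), (3, 5, -5)
river cycle of g (length 6): (3, 7, -3), (-3, 5, 5), (5, 5, -3), (-3, 7, 3), (3, 5, -5), (-5, 5, 3)
cycles coincide ⇒ equivalent

yes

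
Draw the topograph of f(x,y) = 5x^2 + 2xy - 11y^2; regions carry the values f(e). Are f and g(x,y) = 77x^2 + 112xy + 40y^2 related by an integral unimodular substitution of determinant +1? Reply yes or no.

D₁ = 224, D₂ = 224
river cycle of f (length 4): (5, 12, -4), (-4, 12, 5), (5, 8, -8), (-8, 8, 5)
river cycle of g (length 4): (5, 12, -4), (-4, 12, 5), (5, 8, -8), (-8, 8, 5)
cycles coincide ⇒ equivalent

yes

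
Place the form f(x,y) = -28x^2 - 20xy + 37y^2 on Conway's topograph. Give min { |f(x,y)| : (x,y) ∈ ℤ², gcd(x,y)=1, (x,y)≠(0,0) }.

descent: ρ → (37,20,-28)  [lands on river]
river: ρ → (-28,36,29)
river: ρ → (29,22,-35)
river: ρ → (-35,48,16)
river: ρ → (16,48,-35)
river: ρ → (-35,22,29)
river: ρ → (29,36,-28)
river: ρ → (-28,20,37)
river: ρ → (37,54,-11)
river: ρ → (-11,56,32)
river: ρ → (32,8,-35)
river: ρ → (-35,62,5)
river: ρ → (5,58,-59)
river: ρ → (-59,60,4)
river: ρ → (4,60,-59)
river: ρ → (-59,58,5)
river: ρ → (5,62,-35)
river: ρ → (-35,8,32)
river: ρ → (32,56,-11)
river: ρ → (-11,54,37)
closes: descent 1, river 20
min |a| on river = 4

4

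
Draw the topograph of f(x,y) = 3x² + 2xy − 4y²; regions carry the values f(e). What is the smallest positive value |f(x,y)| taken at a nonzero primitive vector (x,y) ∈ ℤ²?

river: ρ → (-4,6,1)
river: ρ → (1,6,-4)
river: ρ → (-4,2,3)
river: ρ → (3,4,-3)
river: ρ → (-3,2,4)
river: ρ → (4,6,-1)
river: ρ → (-1,6,4)
river: ρ → (4,2,-3)
river: ρ → (-3,4,3)
river: ρ → (3,2,-4)
closes: descent 0, river 10
min |a| on river = 1

1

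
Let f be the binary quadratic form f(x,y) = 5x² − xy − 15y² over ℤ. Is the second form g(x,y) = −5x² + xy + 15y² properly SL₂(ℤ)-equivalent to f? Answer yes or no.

D₁ = 301, D₂ = 301
river cycle of f (length 10): (5, 9, -11), (-11, 13, 3), (3, 17, -1), (-1, 17, 3), (3, 13, -11), (-11, 9, 5), (5, 11, -9), (-9, 7, 7), (7, 7, -9), (-9, 11, 5)
river cycle of g (length 10): (-5, 11, 9), (9, 7, -7), (-7, 7, 9), (9, 11, -5), (-5, 9, 11), (11, 13, -3), (-3, 17, 1), (1, 17, -3), (-3, 13, 11), (11, 9, -5)
cycles differ ⇒ inequivalent

no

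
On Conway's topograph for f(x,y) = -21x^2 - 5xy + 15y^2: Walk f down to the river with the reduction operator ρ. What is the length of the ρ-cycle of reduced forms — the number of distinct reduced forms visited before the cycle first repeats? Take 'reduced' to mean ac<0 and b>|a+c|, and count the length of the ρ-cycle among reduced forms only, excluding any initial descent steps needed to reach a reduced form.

D = 1285, ⌊√D⌋ = 35
descent: ρ → (15,35,-1)  [lands on river]
river: ρ → (-1,35,15)
river: ρ → (15,25,-11)
river: ρ → (-11,19,21)
river: ρ → (21,23,-9)
river: ρ → (-9,31,9)
river: ρ → (9,23,-21)
river: ρ → (-21,19,11)
river: ρ → (11,25,-15)
river: ρ → (-15,35,1)
river: ρ → (1,35,-15)
river: ρ → (-15,25,11)
river: ρ → (11,19,-21)
river: ρ → (-21,23,9)
river: ρ → (9,31,-9)
river: ρ → (-9,23,21)
river: ρ → (21,19,-11)
river: ρ → (-11,25,15)
ρ-cycle length = 18 (tail of 1 descent step not counted)

18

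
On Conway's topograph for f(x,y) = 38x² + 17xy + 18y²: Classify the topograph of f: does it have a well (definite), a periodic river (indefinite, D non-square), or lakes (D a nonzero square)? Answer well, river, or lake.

D = b²−4ac = 17² − 4·38·18 = -2447
D < 0 ⇒ definite ⇒ every region one sign ⇒ single well

well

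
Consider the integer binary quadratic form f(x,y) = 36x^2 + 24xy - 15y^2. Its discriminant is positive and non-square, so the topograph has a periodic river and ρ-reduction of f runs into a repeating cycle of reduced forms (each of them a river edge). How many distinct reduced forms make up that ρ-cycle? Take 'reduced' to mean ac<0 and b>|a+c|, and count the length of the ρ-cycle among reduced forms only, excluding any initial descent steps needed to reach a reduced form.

D = 2736, ⌊√D⌋ = 52
river: ρ → (-15,36,24)
river: ρ → (24,12,-27)
river: ρ → (-27,42,9)
river: ρ → (9,48,-12)
river: ρ → (-12,48,9)
river: ρ → (9,42,-27)
river: ρ → (-27,12,24)
river: ρ → (24,36,-15)
river: ρ → (-15,24,36)
river: ρ → (36,48,-3)
river: ρ → (-3,48,36)
river: ρ → (36,24,-15)
ρ-cycle length = 12 (tail of 0 descent steps not counted)

12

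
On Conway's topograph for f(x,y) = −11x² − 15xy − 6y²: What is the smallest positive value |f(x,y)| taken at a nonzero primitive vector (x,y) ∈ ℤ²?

translate: b→-7 (≡15 mod 22), so (11,15,6)→(11,-7,2)
flip: (11,-7,2)→(2,7,11)
translate: b→-1 (≡7 mod 4), so (2,7,11)→(2,-1,5)
reduced (well bottom): (2,-1,5) with a≤c, −a<b≤a
well minimum |f| = |-2| = 2 (negative-definite)

2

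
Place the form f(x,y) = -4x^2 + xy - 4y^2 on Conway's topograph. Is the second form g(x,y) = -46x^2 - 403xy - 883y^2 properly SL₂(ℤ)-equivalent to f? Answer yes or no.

D₁ = -63, D₂ = -63
f is negative-definite; reduce −f:
−f: flip: (4,-1,4)→(4,1,4)
−f: reduced (well bottom): (4,1,4) with a≤c, −a<b≤a
flip sign back: reduced form of f is (-4,-1,-4)
g is negative-definite; reduce −g:
−g: translate: b→35 (≡403 mod 92), so (46,403,883)→(46,35,7)
−g: flip: (46,35,7)→(7,-35,46)
−g: translate: b→7 (≡-35 mod 14), so (7,-35,46)→(7,7,4)
−g: flip: (7,7,4)→(4,-7,7)
−g: translate: b→1 (≡-7 mod 8), so (4,-7,7)→(4,1,4)
−g: reduced (well bottom): (4,1,4) with a≤c, −a<b≤a
flip sign back: reduced form of g is (-4,-1,-4)
reduced forms (-4, -1, -4) vs (-4, -1, -4) ⇒ equivalent

yes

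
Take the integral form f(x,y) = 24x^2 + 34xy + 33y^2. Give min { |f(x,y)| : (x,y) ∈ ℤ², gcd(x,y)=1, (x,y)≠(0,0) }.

translate: b→-14 (≡34 mod 48), so (24,34,33)→(24,-14,23)
flip: (24,-14,23)→(23,14,24)
reduced (well bottom): (23,14,24) with a≤c, −a<b≤a
well minimum = a = 23

23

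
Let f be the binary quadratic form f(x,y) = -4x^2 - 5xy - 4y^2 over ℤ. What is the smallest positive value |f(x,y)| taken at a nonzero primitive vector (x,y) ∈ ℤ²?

translate: b→-3 (≡5 mod 8), so (4,5,4)→(4,-3,3)
flip: (4,-3,3)→(3,3,4)
reduced (well bottom): (3,3,4) with a≤c, −a<b≤a
well minimum |f| = |-3| = 3 (negative-definite)

3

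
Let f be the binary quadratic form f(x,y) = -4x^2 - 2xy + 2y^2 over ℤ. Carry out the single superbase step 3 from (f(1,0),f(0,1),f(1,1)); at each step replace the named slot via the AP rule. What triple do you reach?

start (-4,2,-4) = (f(1,0),f(0,1),f(1,1))
replace slot 3: 2·((-4)+2) − (-4) = 0 → (-4,2,0)

-4,2,0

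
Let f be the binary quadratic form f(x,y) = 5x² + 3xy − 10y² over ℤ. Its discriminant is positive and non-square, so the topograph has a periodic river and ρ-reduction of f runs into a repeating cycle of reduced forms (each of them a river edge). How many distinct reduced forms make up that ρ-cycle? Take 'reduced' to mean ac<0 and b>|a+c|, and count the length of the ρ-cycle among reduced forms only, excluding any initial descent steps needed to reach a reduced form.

D = 209, ⌊√D⌋ = 14
descent: ρ → (-10,-3,5)
descent: ρ → (5,13,-2)  [lands on river]
river: ρ → (-2,11,11)
river: ρ → (11,11,-2)
river: ρ → (-2,13,5)
river: ρ → (5,7,-8)
river: ρ → (-8,9,4)
river: ρ → (4,7,-10)
river: ρ → (-10,13,1)
river: ρ → (1,13,-10)
river: ρ → (-10,7,4)
river: ρ → (4,9,-8)
river: ρ → (-8,7,5)
ρ-cycle length = 12 (tail of 2 descent steps not counted)

12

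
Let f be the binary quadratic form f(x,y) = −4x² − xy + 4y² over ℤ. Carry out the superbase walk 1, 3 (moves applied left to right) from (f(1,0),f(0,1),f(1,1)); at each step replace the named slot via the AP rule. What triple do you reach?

start (-4,4,-1) = (f(1,0),f(0,1),f(1,1))
replace slot 1: 2·(4+(-1)) − (-4) = 10 → (10,4,-1)
replace slot 3: 2·(10+4) − (-1) = 29 → (10,4,29)

10,4,29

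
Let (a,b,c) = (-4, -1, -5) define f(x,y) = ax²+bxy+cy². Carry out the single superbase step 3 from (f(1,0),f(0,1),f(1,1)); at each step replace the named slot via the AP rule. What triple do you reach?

start (-4,-5,-10) = (f(1,0),f(0,1),f(1,1))
replace slot 3: 2·((-4)+(-5)) − (-10) = -8 → (-4,-5,-8)

-4,-5,-8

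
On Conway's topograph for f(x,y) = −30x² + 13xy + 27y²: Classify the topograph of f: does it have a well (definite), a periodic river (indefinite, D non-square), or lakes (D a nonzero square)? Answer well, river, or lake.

D = b²−4ac = 13² − 4·(-30)·27 = 3409
D > 0 non-square ⇒ indefinite ⇒ periodic river

river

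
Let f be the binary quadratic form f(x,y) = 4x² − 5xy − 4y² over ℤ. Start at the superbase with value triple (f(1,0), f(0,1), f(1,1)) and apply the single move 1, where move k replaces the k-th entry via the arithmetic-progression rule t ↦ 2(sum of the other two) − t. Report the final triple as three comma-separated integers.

start (4,-4,-5) = (f(1,0),f(0,1),f(1,1))
replace slot 1: 2·((-4)+(-5)) − 4 = -22 → (-22,-4,-5)

-22,-4,-5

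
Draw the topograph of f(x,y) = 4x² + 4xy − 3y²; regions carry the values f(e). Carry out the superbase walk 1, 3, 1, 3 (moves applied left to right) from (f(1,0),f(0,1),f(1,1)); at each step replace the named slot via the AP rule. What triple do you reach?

start (4,-3,5) = (f(1,0),f(0,1),f(1,1))
replace slot 1: 2·((-3)+5) − 4 = 0 → (0,-3,5)
replace slot 3: 2·(0+(-3)) − 5 = -11 → (0,-3,-11)
replace slot 1: 2·((-3)+(-11)) − 0 = -28 → (-28,-3,-11)
replace slot 3: 2·((-28)+(-3)) − (-11) = -51 → (-28,-3,-51)

-28,-3,-51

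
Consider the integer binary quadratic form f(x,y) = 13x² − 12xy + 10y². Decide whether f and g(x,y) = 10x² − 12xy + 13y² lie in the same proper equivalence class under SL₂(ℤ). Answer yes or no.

D₁ = -376, D₂ = -376
f: flip: (13,-12,10)→(10,12,13)
f: translate: b→-8 (≡12 mod 20), so (10,12,13)→(10,-8,11)
f: reduced (well bottom): (10,-8,11) with a≤c, −a<b≤a
g: translate: b→8 (≡-12 mod 20), so (10,-12,13)→(10,8,11)
g: reduced (well bottom): (10,8,11) with a≤c, −a<b≤a
reduced forms (10, -8, 11) vs (10, 8, 11) ⇒ inequivalent

no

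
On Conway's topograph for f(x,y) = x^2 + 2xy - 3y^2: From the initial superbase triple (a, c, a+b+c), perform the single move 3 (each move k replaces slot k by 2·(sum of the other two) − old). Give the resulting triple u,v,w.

start (1,-3,0) = (f(1,0),f(0,1),f(1,1))
replace slot 3: 2·(1+(-3)) − 0 = -4 → (1,-3,-4)

1,-3,-4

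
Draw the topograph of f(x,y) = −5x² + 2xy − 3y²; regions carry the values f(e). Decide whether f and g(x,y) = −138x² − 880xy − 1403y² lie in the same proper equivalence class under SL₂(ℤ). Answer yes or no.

D₁ = -56, D₂ = -56
f is negative-definite; reduce −f:
−f: flip: (5,-2,3)→(3,2,5)
−f: reduced (well bottom): (3,2,5) with a≤c, −a<b≤a
flip sign back: reduced form of f is (-3,-2,-5)
g is negative-definite; reduce −g:
−g: translate: b→52 (≡880 mod 276), so (138,880,1403)→(138,52,5)
−g: flip: (138,52,5)→(5,-52,138)
−g: translate: b→-2 (≡-52 mod 10), so (5,-52,138)→(5,-2,3)
−g: flip: (5,-2,3)→(3,2,5)
−g: reduced (well bottom): (3,2,5) with a≤c, −a<b≤a
flip sign back: reduced form of g is (-3,-2,-5)
reduced forms (-3, -2, -5) vs (-3, -2, -5) ⇒ equivalent

yes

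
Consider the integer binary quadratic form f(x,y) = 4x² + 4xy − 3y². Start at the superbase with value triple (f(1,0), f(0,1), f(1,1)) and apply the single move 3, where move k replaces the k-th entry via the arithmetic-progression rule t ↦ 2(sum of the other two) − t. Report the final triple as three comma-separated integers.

start (4,-3,5) = (f(1,0),f(0,1),f(1,1))
replace slot 3: 2·(4+(-3)) − 5 = -3 → (4,-3,-3)

4,-3,-3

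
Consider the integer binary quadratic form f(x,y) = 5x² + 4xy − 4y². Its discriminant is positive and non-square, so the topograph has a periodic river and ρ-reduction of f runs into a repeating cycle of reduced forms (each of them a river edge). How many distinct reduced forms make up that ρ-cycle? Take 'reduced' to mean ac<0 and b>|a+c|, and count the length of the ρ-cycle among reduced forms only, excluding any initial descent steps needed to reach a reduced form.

D = 96, ⌊√D⌋ = 9
river: ρ → (-4,4,5)
river: ρ → (5,6,-3)
river: ρ → (-3,6,5)
river: ρ → (5,4,-4)
ρ-cycle length = 4 (tail of 0 descent steps not counted)

4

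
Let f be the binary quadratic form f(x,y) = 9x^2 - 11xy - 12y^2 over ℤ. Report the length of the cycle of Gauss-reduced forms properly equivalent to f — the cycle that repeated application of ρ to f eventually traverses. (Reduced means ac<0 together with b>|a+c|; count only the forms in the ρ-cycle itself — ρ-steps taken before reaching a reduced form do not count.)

D = 553, ⌊√D⌋ = 23
descent: ρ → (-12,11,9)  [lands on river]
river: ρ → (9,7,-14)
river: ρ → (-14,21,2)
river: ρ → (2,23,-3)
river: ρ → (-3,19,16)
river: ρ → (16,13,-6)
river: ρ → (-6,23,1)
river: ρ → (1,23,-6)
river: ρ → (-6,13,16)
river: ρ → (16,19,-3)
river: ρ → (-3,23,2)
river: ρ → (2,21,-14)
river: ρ → (-14,7,9)
river: ρ → (9,11,-12)
river: ρ → (-12,13,8)
river: ρ → (8,19,-6)
river: ρ → (-6,17,11)
river: ρ → (11,5,-12)
river: ρ → (-12,19,4)
river: ρ → (4,21,-7)
river: ρ → (-7,21,4)
river: ρ → (4,19,-12)
river: ρ → (-12,5,11)
river: ρ → (11,17,-6)
river: ρ → (-6,19,8)
river: ρ → (8,13,-12)
ρ-cycle length = 26 (tail of 1 descent step not counted)

26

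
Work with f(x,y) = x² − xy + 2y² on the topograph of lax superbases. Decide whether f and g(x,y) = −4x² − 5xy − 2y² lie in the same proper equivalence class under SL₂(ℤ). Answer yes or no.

D₁ = -7, D₂ = -7
f: translate: b→1 (≡-1 mod 2), so (1,-1,2)→(1,1,2)
f: reduced (well bottom): (1,1,2) with a≤c, −a<b≤a
g is negative-definite; reduce −g:
−g: translate: b→-3 (≡5 mod 8), so (4,5,2)→(4,-3,1)
−g: flip: (4,-3,1)→(1,3,4)
−g: translate: b→1 (≡3 mod 2), so (1,3,4)→(1,1,2)
−g: reduced (well bottom): (1,1,2) with a≤c, −a<b≤a
flip sign back: reduced form of g is (-1,-1,-2)
reduced forms (1, 1, 2) vs (-1, -1, -2) ⇒ inequivalent

no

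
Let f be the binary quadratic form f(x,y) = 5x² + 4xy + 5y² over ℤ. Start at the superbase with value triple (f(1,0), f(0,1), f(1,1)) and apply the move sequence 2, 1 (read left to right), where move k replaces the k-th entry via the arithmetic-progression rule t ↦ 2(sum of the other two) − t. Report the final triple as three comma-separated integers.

start (5,5,14) = (f(1,0),f(0,1),f(1,1))
replace slot 2: 2·(5+14) − 5 = 33 → (5,33,14)
replace slot 1: 2·(33+14) − 5 = 89 → (89,33,14)

89,33,14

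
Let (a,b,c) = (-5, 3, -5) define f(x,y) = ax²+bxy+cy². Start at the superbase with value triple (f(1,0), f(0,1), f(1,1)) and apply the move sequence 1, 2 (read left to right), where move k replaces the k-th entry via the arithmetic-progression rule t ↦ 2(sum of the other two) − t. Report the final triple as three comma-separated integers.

start (-5,-5,-7) = (f(1,0),f(0,1),f(1,1))
replace slot 1: 2·((-5)+(-7)) − (-5) = -19 → (-19,-5,-7)
replace slot 2: 2·((-19)+(-7)) − (-5) = -47 → (-19,-47,-7)

-19,-47,-7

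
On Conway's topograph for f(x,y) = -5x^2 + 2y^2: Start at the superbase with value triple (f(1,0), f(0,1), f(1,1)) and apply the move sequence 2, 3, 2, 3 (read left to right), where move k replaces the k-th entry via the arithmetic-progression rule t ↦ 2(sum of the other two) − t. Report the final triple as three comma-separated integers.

start (-5,2,-3) = (f(1,0),f(0,1),f(1,1))
replace slot 2: 2·((-5)+(-3)) − 2 = -18 → (-5,-18,-3)
replace slot 3: 2·((-5)+(-18)) − (-3) = -43 → (-5,-18,-43)
replace slot 2: 2·((-5)+(-43)) − (-18) = -78 → (-5,-78,-43)
replace slot 3: 2·((-5)+(-78)) − (-43) = -123 → (-5,-78,-123)

-5,-78,-123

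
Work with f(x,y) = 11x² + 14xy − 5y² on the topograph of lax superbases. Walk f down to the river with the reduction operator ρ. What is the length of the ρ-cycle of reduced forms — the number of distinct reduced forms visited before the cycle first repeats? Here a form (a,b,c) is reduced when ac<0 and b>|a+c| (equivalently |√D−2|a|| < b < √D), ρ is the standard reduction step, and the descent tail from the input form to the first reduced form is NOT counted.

D = 416, ⌊√D⌋ = 20
river: ρ → (-5,16,8)
river: ρ → (8,16,-5)
river: ρ → (-5,14,11)
river: ρ → (11,8,-8)
river: ρ → (-8,8,11)
river: ρ → (11,14,-5)
ρ-cycle length = 6 (tail of 0 descent steps not counted)

6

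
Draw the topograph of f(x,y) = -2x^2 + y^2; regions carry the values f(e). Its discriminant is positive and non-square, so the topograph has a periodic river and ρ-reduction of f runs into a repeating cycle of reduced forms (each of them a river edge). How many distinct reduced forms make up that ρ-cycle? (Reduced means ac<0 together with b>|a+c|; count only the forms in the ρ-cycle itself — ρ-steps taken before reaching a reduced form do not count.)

D = 8, ⌊√D⌋ = 2
descent: ρ → (1,2,-1)  [lands on river]
river: ρ → (-1,2,1)
ρ-cycle length = 2 (tail of 1 descent step not counted)

2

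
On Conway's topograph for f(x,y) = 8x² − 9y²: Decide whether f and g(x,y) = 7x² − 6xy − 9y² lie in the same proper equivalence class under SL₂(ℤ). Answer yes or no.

D₁ = 288, D₂ = 288
river cycle of f (length 2): (8, 16, -1), (-1, 16, 8)
river cycle of g (length 6): (-9, 6, 7), (7, 8, -8), (-8, 8, 7), (7, 6, -9), (-9, 12, 4), (4, 12, -9)
cycles differ ⇒ inequivalent

no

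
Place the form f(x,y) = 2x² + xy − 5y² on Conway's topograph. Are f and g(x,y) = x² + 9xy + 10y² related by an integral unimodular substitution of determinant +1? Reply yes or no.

D₁ = 41, D₂ = 41
river cycle of f (length 10): (2, 5, -2), (-2, 3, 4), (4, 5, -1), (-1, 5, 4), (4, 3, -2), (-2, 5, 2), (2, 3, -4), (-4, 5, 1), (1, 5, -4), (-4, 3, 2)
river cycle of g (length 10): (1, 5, -4), (-4, 3, 2), (2, 5, -2), (-2, 3, 4), (4, 5, -1), (-1, 5, 4), (4, 3, -2), (-2, 5, 2), (2, 3, -4), (-4, 5, 1)
cycles coincide ⇒ equivalent

yes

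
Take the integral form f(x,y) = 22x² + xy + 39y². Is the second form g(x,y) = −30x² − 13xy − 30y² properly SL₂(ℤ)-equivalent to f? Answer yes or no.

D₁ = -3431, D₂ = -3431
f: reduced (well bottom): (22,1,39) with a≤c, −a<b≤a
g is negative-definite; reduce −g:
−g: reduced (well bottom): (30,13,30) with a≤c, −a<b≤a
flip sign back: reduced form of g is (-30,-13,-30)
reduced forms (22, 1, 39) vs (-30, -13, -30) ⇒ inequivalent

no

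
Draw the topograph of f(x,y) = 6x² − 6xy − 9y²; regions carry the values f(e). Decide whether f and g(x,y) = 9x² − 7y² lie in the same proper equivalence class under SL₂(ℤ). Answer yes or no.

D₁ = 252, D₂ = 252
river cycle of f (length 4): (-9, 6, 6), (6, 6, -9), (-9, 12, 3), (3, 12, -9)
river cycle of g (length 2): (-7, 14, 2), (2, 14, -7)
cycles differ ⇒ inequivalent

no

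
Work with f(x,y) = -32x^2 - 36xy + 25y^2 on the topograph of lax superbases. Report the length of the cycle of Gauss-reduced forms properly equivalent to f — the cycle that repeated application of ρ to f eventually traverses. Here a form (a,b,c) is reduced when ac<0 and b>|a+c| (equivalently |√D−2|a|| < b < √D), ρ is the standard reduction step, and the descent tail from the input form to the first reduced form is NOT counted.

D = 4496, ⌊√D⌋ = 67
descent: ρ → (25,36,-32)  [lands on river]
river: ρ → (-32,28,29)
river: ρ → (29,30,-31)
river: ρ → (-31,32,28)
river: ρ → (28,24,-35)
river: ρ → (-35,46,17)
river: ρ → (17,56,-20)
river: ρ → (-20,64,5)
river: ρ → (5,66,-7)
river: ρ → (-7,60,32)
river: ρ → (32,4,-35)
river: ρ → (-35,66,1)
river: ρ → (1,66,-35)
river: ρ → (-35,4,32)
river: ρ → (32,60,-7)
river: ρ → (-7,66,5)
river: ρ → (5,64,-20)
river: ρ → (-20,56,17)
river: ρ → (17,46,-35)
river: ρ → (-35,24,28)
river: ρ → (28,32,-31)
river: ρ → (-31,30,29)
river: ρ → (29,28,-32)
river: ρ → (-32,36,25)
river: ρ → (25,64,-4)
river: ρ → (-4,64,25)
ρ-cycle length = 26 (tail of 1 descent step not counted)

26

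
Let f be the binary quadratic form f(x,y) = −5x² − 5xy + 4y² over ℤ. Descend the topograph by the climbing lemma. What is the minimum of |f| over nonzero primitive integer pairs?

descent: ρ → (4,5,-5)  [lands on river]
river: ρ → (-5,5,4)
river: ρ → (4,3,-6)
river: ρ → (-6,9,1)
river: ρ → (1,9,-6)
river: ρ → (-6,3,4)
closes: descent 1, river 6
min |a| on river = 1

1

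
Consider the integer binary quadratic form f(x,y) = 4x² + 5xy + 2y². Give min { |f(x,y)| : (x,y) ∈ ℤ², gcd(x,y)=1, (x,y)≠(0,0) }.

translate: b→-3 (≡5 mod 8), so (4,5,2)→(4,-3,1)
flip: (4,-3,1)→(1,3,4)
translate: b→1 (≡3 mod 2), so (1,3,4)→(1,1,2)
reduced (well bottom): (1,1,2) with a≤c, −a<b≤a
well minimum = a = 1

1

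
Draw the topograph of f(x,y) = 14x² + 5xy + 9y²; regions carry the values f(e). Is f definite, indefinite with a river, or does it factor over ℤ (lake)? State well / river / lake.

D = b²−4ac = 5² − 4·14·9 = -479
D < 0 ⇒ definite ⇒ every region one sign ⇒ single well

well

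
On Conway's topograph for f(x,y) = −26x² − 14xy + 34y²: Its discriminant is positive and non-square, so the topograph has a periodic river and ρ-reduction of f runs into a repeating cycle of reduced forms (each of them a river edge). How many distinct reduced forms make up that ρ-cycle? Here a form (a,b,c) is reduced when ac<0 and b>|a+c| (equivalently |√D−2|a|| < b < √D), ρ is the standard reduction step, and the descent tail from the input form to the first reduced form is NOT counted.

D = 3732, ⌊√D⌋ = 61
descent: ρ → (34,14,-26)  [lands on river]
river: ρ → (-26,38,22)
river: ρ → (22,50,-14)
river: ρ → (-14,34,46)
river: ρ → (46,58,-2)
river: ρ → (-2,58,46)
river: ρ → (46,34,-14)
river: ρ → (-14,50,22)
river: ρ → (22,38,-26)
river: ρ → (-26,14,34)
river: ρ → (34,54,-6)
river: ρ → (-6,54,34)
ρ-cycle length = 12 (tail of 1 descent step not counted)

12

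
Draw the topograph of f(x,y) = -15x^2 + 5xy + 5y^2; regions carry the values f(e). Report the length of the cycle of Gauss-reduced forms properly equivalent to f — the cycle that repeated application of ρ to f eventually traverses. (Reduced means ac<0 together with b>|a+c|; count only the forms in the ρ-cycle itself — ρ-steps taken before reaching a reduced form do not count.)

D = 325, ⌊√D⌋ = 18
descent: ρ → (5,15,-5)  [lands on river]
river: ρ → (-5,15,5)
ρ-cycle length = 2 (tail of 1 descent step not counted)

2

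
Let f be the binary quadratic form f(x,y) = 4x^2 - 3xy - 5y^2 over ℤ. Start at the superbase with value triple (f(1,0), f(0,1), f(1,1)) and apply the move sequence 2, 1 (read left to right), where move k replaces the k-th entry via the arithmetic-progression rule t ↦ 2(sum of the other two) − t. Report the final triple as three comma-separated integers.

start (4,-5,-4) = (f(1,0),f(0,1),f(1,1))
replace slot 2: 2·(4+(-4)) − (-5) = 5 → (4,5,-4)
replace slot 1: 2·(5+(-4)) − 4 = -2 → (-2,5,-4)

-2,5,-4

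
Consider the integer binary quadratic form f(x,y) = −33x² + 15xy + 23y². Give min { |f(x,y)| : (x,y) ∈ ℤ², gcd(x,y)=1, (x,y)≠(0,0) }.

river: ρ → (23,31,-25)
river: ρ → (-25,19,29)
river: ρ → (29,39,-15)
river: ρ → (-15,51,11)
river: ρ → (11,37,-43)
river: ρ → (-43,49,5)
river: ρ → (5,51,-33)
river: ρ → (-33,15,23)
closes: descent 0, river 8
min |a| on river = 5

5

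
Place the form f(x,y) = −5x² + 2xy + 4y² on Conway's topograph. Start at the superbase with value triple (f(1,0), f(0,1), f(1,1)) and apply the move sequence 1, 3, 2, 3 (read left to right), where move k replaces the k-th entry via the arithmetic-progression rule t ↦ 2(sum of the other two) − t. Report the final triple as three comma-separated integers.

start (-5,4,1) = (f(1,0),f(0,1),f(1,1))
replace slot 1: 2·(4+1) − (-5) = 15 → (15,4,1)
replace slot 3: 2·(15+4) − 1 = 37 → (15,4,37)
replace slot 2: 2·(15+37) − 4 = 100 → (15,100,37)
replace slot 3: 2·(15+100) − 37 = 193 → (15,100,193)

15,100,193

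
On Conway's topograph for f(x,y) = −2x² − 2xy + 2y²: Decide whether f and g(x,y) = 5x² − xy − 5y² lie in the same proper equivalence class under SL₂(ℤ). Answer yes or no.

D₁ = 20, D₂ = 101
discriminants differ ⇒ not SL₂(ℤ)-equivalent

no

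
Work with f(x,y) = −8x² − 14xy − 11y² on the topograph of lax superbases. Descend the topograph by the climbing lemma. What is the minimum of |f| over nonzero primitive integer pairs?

translate: b→-2 (≡14 mod 16), so (8,14,11)→(8,-2,5)
flip: (8,-2,5)→(5,2,8)
reduced (well bottom): (5,2,8) with a≤c, −a<b≤a
well minimum |f| = |-5| = 5 (negative-definite)

5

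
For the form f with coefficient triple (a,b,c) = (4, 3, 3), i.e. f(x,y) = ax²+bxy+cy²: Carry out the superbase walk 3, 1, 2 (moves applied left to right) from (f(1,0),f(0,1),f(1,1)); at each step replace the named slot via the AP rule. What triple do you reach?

start (4,3,10) = (f(1,0),f(0,1),f(1,1))
replace slot 3: 2·(4+3) − 10 = 4 → (4,3,4)
replace slot 1: 2·(3+4) − 4 = 10 → (10,3,4)
replace slot 2: 2·(10+4) − 3 = 25 → (10,25,4)

10,25,4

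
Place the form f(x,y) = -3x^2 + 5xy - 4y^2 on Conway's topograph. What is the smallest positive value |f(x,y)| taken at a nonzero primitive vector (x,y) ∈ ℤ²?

translate: b→1 (≡-5 mod 6), so (3,-5,4)→(3,1,2)
flip: (3,1,2)→(2,-1,3)
reduced (well bottom): (2,-1,3) with a≤c, −a<b≤a
well minimum |f| = |-2| = 2 (negative-definite)

2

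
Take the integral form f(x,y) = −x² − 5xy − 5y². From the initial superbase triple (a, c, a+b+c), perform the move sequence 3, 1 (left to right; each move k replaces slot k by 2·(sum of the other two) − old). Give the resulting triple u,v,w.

start (-1,-5,-11) = (f(1,0),f(0,1),f(1,1))
replace slot 3: 2·((-1)+(-5)) − (-11) = -1 → (-1,-5,-1)
replace slot 1: 2·((-5)+(-1)) − (-1) = -11 → (-11,-5,-1)

-11,-5,-1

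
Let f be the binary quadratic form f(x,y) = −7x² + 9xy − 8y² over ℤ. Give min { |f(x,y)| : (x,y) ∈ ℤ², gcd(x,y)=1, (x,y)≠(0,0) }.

translate: b→5 (≡-9 mod 14), so (7,-9,8)→(7,5,6)
flip: (7,5,6)→(6,-5,7)
reduced (well bottom): (6,-5,7) with a≤c, −a<b≤a
well minimum |f| = |-6| = 6 (negative-definite)

6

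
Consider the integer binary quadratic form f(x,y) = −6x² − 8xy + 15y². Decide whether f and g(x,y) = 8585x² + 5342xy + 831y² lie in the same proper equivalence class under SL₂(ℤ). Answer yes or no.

D₁ = 424, D₂ = 424
river cycle of f (length 18): (-6, 16, 7), (7, 12, -10), (-10, 8, 9), (9, 10, -9), (-9, 8, 10), (10, 12, -7), (-7, 16, 6), (6, 20, -1), (-1, 20, 6), (6, 16, -7), … (8 more)
river cycle of g (length 18): (1, 20, -6), (-6, 16, 7), (7, 12, -10), (-10, 8, 9), (9, 10, -9), (-9, 8, 10), (10, 12, -7), (-7, 16, 6), (6, 20, -1), (-1, 20, 6), … (8 more)
cycles coincide ⇒ equivalent

yes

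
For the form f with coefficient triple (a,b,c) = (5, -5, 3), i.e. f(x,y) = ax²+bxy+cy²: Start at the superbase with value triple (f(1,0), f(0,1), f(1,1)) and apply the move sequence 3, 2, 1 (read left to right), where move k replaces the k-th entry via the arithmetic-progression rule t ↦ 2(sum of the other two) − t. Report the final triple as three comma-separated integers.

start (5,3,3) = (f(1,0),f(0,1),f(1,1))
replace slot 3: 2·(5+3) − 3 = 13 → (5,3,13)
replace slot 2: 2·(5+13) − 3 = 33 → (5,33,13)
replace slot 1: 2·(33+13) − 5 = 87 → (87,33,13)

87,33,13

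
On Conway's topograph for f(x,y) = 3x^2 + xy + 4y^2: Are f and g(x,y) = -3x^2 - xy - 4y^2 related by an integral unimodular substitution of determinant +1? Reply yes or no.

D₁ = -47, D₂ = -47
f: reduced (well bottom): (3,1,4) with a≤c, −a<b≤a
g is negative-definite; reduce −g:
−g: reduced (well bottom): (3,1,4) with a≤c, −a<b≤a
flip sign back: reduced form of g is (-3,-1,-4)
reduced forms (3, 1, 4) vs (-3, -1, -4) ⇒ inequivalent

no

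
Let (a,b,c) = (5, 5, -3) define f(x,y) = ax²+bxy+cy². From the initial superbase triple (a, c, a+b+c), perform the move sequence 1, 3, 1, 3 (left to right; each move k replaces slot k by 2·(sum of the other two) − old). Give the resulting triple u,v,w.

start (5,-3,7) = (f(1,0),f(0,1),f(1,1))
replace slot 1: 2·((-3)+7) − 5 = 3 → (3,-3,7)
replace slot 3: 2·(3+(-3)) − 7 = -7 → (3,-3,-7)
replace slot 1: 2·((-3)+(-7)) − 3 = -23 → (-23,-3,-7)
replace slot 3: 2·((-23)+(-3)) − (-7) = -45 → (-23,-3,-45)

-23,-3,-45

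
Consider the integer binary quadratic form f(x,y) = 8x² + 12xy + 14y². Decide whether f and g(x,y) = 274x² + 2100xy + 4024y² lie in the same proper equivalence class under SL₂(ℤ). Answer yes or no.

D₁ = -304, D₂ = -304
f: translate: b→-4 (≡12 mod 16), so (8,12,14)→(8,-4,10)
f: reduced (well bottom): (8,-4,10) with a≤c, −a<b≤a
g: translate: b→-92 (≡2100 mod 548), so (274,2100,4024)→(274,-92,8)
g: flip: (274,-92,8)→(8,92,274)
g: translate: b→-4 (≡92 mod 16), so (8,92,274)→(8,-4,10)
g: reduced (well bottom): (8,-4,10) with a≤c, −a<b≤a
reduced forms (8, -4, 10) vs (8, -4, 10) ⇒ equivalent

yes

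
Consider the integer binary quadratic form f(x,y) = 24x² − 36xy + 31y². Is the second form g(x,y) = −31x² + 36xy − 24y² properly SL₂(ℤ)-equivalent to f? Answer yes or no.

D₁ = -1680, D₂ = -1680
f: translate: b→12 (≡-36 mod 48), so (24,-36,31)→(24,12,19)
f: flip: (24,12,19)→(19,-12,24)
f: reduced (well bottom): (19,-12,24) with a≤c, −a<b≤a
g is negative-definite; reduce −g:
−g: translate: b→26 (≡-36 mod 62), so (31,-36,24)→(31,26,19)
−g: flip: (31,26,19)→(19,-26,31)
−g: translate: b→12 (≡-26 mod 38), so (19,-26,31)→(19,12,24)
−g: reduced (well bottom): (19,12,24) with a≤c, −a<b≤a
flip sign back: reduced form of g is (-19,-12,-24)
reduced forms (19, -12, 24) vs (-19, -12, -24) ⇒ inequivalent

no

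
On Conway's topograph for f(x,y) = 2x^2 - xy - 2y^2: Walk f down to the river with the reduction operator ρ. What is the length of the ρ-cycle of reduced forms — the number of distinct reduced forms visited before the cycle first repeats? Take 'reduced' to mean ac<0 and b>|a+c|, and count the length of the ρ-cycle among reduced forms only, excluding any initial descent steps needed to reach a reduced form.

D = 17, ⌊√D⌋ = 4
descent: ρ → (-2,1,2)  [lands on river]
river: ρ → (2,3,-1)
river: ρ → (-1,3,2)
river: ρ → (2,1,-2)
river: ρ → (-2,3,1)
river: ρ → (1,3,-2)
ρ-cycle length = 6 (tail of 1 descent step not counted)

6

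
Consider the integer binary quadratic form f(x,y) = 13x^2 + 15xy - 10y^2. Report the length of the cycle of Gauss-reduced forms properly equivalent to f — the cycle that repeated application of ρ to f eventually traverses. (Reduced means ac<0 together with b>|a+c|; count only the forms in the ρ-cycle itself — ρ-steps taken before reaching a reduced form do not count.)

D = 745, ⌊√D⌋ = 27
river: ρ → (-10,25,3)
river: ρ → (3,23,-18)
river: ρ → (-18,13,8)
river: ρ → (8,19,-12)
river: ρ → (-12,5,15)
river: ρ → (15,25,-2)
river: ρ → (-2,27,2)
river: ρ → (2,25,-15)
river: ρ → (-15,5,12)
river: ρ → (12,19,-8)
river: ρ → (-8,13,18)
river: ρ → (18,23,-3)
river: ρ → (-3,25,10)
river: ρ → (10,15,-13)
river: ρ → (-13,11,12)
river: ρ → (12,13,-12)
river: ρ → (-12,11,13)
river: ρ → (13,15,-10)
ρ-cycle length = 18 (tail of 0 descent steps not counted)

18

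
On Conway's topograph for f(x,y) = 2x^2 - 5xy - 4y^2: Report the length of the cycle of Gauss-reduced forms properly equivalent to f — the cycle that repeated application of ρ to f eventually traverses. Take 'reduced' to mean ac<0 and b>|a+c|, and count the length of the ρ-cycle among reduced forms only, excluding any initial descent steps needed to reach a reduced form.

D = 57, ⌊√D⌋ = 7
descent: ρ → (-4,5,2)  [lands on river]
river: ρ → (2,7,-1)
river: ρ → (-1,7,2)
river: ρ → (2,5,-4)
river: ρ → (-4,3,3)
river: ρ → (3,3,-4)
ρ-cycle length = 6 (tail of 1 descent step not counted)

6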